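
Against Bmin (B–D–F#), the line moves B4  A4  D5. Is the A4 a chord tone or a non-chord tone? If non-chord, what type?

Non-chord tone — an escape tone.

The harmony at that moment is B minor triad (B, D, F#); A4 is not a chord tone.
It is approached by step down from B4 and left by leap up to D5.
Step in, leap out — an escape tone.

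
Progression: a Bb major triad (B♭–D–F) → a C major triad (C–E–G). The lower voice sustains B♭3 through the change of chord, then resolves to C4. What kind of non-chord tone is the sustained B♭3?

The harmony at that moment is C major triad (C, E, G); B♭3 is not a chord tone.
It is held over (the same pitch as the preceding B♭3) and left by step up to C4.
Held over from the previous chord and resolving up by step — a retardation.

B♭3 is a retardation.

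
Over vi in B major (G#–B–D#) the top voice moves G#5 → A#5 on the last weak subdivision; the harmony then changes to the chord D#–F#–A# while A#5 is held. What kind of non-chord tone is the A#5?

A#5 is an anticipation.

The harmony at that moment is G# minor triad (G#, B, D#); A#5 is not a chord tone.
It is approached by step up from G#5 and then sustained as the same pitch into the next harmony.
Arriving early and becoming a chord tone when the harmony changes — an anticipation.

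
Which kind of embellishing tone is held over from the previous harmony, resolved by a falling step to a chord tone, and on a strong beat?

Approach: by preparation — the pitch is first a chord tone, then held (tied or repeated) while the harmony changes under it. Departure: down by step. Metric position: strong.
A prepared dissonance that resolves downward by step — a suspension. (The same figure resolving upward would be a retardation.)

Suspension.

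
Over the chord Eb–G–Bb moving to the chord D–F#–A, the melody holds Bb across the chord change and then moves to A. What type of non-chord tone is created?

Bb is a suspension.

The harmony at that moment is D major triad (D, F#, A); Bb is not a chord tone.
It is held over (the same pitch as the preceding Bb) and left by step down to A.
Held over from the previous chord and resolving down by step — a suspension.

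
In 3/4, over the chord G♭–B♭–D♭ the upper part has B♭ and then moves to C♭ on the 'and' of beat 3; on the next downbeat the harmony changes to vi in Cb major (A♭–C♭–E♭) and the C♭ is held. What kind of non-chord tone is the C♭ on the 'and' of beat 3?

The harmony at that moment is G♭ major triad (G♭, B♭, D♭); C♭ is not a chord tone.
It is approached by step up from B♭ and then sustained as the same pitch into the next harmony.
Arriving early and becoming a chord tone when the harmony changes — an anticipation.

Anticipation.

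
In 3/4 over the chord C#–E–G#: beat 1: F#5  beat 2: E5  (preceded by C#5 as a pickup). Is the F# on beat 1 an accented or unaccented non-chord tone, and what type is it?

The harmony at that moment is C# minor triad (C#, E, G#); F#5 is not a chord tone.
It is approached by leap up from C#5 and left by step down to E5.
Leap in, step out — an appoggiatura.
It falls on the downbeat, so it is accented.

Accented appoggiatura.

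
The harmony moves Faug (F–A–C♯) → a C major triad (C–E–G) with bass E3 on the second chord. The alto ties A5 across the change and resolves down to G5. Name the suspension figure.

At the second chord the bass is E3. The suspended A5 lies a fourth above the bass; after resolving down by step to G5, the interval above the bass becomes a third.
Suspension figures are named by those two intervals: 4–3.

4–3 suspension.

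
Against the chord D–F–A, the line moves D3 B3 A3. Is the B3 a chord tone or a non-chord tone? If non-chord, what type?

Non-chord tone — an appoggiatura.

The harmony at that moment is D minor triad (D, F, A); B3 is not a chord tone.
It is approached by leap up from D3 and left by step down to A3.
Leap in, step out — an appoggiatura.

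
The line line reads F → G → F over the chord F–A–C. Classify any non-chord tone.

The harmony at that moment is F major triad (F, A, C); G is not a chord tone.
It is approached by step up from F and left by step down to F.
Step away and step back to the same note — a neighbor tone (upper neighbor).

G is a neighbor tone.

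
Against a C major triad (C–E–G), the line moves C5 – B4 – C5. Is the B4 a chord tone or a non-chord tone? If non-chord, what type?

The harmony at that moment is C major triad (C, E, G); B4 is not a chord tone.
It is approached by step down from C5 and left by step up to C5.
Step away and step back to the same note — a neighbor tone (lower neighbor).

Non-chord tone — a neighbor tone.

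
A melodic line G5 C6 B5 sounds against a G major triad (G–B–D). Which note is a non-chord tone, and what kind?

C6 is an appoggiatura.

The harmony at that moment is G major triad (G, B, D); C6 is not a chord tone.
It is approached by leap up from G5 and left by step down to B5.
Leap in, step out — an appoggiatura.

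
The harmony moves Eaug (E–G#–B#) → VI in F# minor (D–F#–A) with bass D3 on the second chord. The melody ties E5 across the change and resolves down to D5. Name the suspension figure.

9–8 suspension.

At the second chord the bass is D3. The suspended E5 lies a ninth above the bass; after resolving down by step to D5, the interval above the bass becomes an octave.
Suspension figures are named by those two intervals: 9–8.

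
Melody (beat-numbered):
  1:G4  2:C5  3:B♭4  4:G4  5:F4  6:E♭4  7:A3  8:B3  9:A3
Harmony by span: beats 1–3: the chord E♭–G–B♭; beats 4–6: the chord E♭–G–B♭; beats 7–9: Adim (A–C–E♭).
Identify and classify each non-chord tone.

The harmony at that moment is E♭ major triad (E♭, G, B♭); C5 is not a chord tone.
It is approached by leap up from G4 and left by step down to B♭4.
Leap in, step out — an appoggiatura.
The harmony at that moment is E♭ major triad (E♭, G, B♭); F4 is not a chord tone.
It is approached by step down from G4 and left by step down to E♭4.
Step in, step out in the same direction — a passing tone.
The harmony at that moment is A diminished triad (A, C, E♭); B3 is not a chord tone.
It is approached by step up from A3 and left by step down to A3.
Step away and step back to the same note — a neighbor tone (upper neighbor).

C5 (beat 2) — appoggiatura; F4 (beat 5) — passing tone; B3 (beat 8) — neighbor tone.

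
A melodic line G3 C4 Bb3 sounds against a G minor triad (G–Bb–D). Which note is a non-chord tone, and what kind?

The harmony at that moment is G minor triad (G, Bb, D); C4 is not a chord tone.
It is approached by leap up from G3 and left by step down to Bb3.
Leap in, step out — an appoggiatura.

C4 is an appoggiatura.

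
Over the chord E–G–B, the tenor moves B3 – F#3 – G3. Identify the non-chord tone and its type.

The harmony at that moment is E minor triad (E, G, B); F#3 is not a chord tone.
It is approached by leap down from B3 and left by step up to G3.
Leap in, step out — an appoggiatura.

F#3 is an appoggiatura.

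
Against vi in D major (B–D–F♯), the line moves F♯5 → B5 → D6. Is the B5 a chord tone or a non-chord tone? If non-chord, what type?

B minor triad contains B, D, F♯; B is the root, so it is a chord tone.

Chord tone (the root of B minor triad).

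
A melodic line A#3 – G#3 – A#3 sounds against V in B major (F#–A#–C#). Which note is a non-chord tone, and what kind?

G#3 is a neighbor tone.

The harmony at that moment is F# major triad (F#, A#, C#); G#3 is not a chord tone.
It is approached by step down from A#3 and left by step up to A#3.
Step away and step back to the same note — a neighbor tone (lower neighbor).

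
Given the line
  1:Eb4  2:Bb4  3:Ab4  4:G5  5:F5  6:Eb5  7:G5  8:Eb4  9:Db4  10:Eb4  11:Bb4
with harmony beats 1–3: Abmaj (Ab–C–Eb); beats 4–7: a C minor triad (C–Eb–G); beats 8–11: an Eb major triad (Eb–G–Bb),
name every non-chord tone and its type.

The harmony at that moment is Ab major triad (Ab, C, Eb); Bb4 is not a chord tone.
It is approached by leap up from Eb4 and left by step down to Ab4.
Leap in, step out — an appoggiatura.
The harmony at that moment is C minor triad (C, Eb, G); F5 is not a chord tone.
It is approached by step down from G5 and left by step down to Eb5.
Step in, step out in the same direction — a passing tone.
The harmony at that moment is Eb major triad (Eb, G, Bb); Db4 is not a chord tone.
It is approached by step down from Eb4 and left by step up to Eb4.
Step away and step back to the same note — a neighbor tone (lower neighbor).

Bb4 (beat 2) — appoggiatura; F5 (beat 5) — passing tone; Db4 (beat 9) — neighbor tone.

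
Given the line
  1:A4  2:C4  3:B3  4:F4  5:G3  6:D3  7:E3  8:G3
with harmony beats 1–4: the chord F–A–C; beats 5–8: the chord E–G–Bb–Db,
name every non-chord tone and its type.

The harmony at that moment is F major triad (F, A, C); B3 is not a chord tone.
It is approached by step down from C4 and left by leap up to F4.
Step in, leap out — an escape tone.
The harmony at that moment is E diminished seventh chord (E, G, Bb, Db); D3 is not a chord tone.
It is approached by leap down from G3 and left by step up to E3.
Leap in, step out — an appoggiatura.

B3 (beat 3) — escape tone; D3 (beat 6) — appoggiatura.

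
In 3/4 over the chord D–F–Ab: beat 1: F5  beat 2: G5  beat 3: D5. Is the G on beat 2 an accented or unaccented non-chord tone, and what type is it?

The harmony at that moment is D diminished triad (D, F, Ab); G5 is not a chord tone.
It is approached by step up from F5 and left by leap down to D5.
Step in, leap out — an escape tone.
It falls on a weak beat, so it is unaccented.

Unaccented escape tone.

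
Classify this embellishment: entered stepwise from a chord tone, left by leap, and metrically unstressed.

Escape tone.

Approach: by step. Departure: by leap. Metric position: weak.
Step in, leap out, from a weak position — an escape tone (échappée). (It is the mirror image of the appoggiatura, which leaps in and steps out on a strong beat.)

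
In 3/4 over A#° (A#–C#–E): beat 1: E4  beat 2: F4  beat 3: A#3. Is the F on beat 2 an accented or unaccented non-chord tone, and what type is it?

The harmony at that moment is A# diminished triad (A#, C#, E); F4 is not a chord tone.
It is approached by step up from E4 and left by leap down to A#3.
Step in, leap out — an escape tone.
It falls on a weak beat, so it is unaccented.

Unaccented escape tone.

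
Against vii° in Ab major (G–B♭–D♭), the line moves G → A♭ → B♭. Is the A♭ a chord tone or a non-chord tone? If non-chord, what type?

Non-chord tone — a passing tone.

The harmony at that moment is G diminished triad (G, B♭, D♭); A♭ is not a chord tone.
It is approached by step up from G and left by step up to B♭.
Step in, step out in the same direction — a passing tone.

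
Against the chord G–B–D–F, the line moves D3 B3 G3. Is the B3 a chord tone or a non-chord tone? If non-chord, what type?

G dominant seventh chord contains G, B, D, F; B is the third, so it is a chord tone.

Chord tone (the third of G dominant seventh chord).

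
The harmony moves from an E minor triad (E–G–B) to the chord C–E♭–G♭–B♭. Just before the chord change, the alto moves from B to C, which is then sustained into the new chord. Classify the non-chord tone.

The harmony at that moment is E minor triad (E, G, B); C is not a chord tone.
It is approached by step up from B and then sustained as the same pitch into the next harmony.
Arriving early and becoming a chord tone when the harmony changes — an anticipation.

C is an anticipation.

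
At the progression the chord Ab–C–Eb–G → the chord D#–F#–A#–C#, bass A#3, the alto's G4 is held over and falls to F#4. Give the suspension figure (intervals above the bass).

7–6 suspension.

At the second chord the bass is A#3. The suspended G4 lies a seventh above the bass; after resolving down by step to F#4, the interval above the bass becomes a sixth.
Suspension figures are named by those two intervals: 7–6.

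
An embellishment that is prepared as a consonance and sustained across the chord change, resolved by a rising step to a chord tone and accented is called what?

Approach: by preparation — the pitch is first a chord tone, then held (tied or repeated) while the harmony changes under it. Departure: up by step. Metric position: strong.
A prepared dissonance that resolves upward by step — a retardation. (The same figure resolving downward would be a suspension.)

Retardation.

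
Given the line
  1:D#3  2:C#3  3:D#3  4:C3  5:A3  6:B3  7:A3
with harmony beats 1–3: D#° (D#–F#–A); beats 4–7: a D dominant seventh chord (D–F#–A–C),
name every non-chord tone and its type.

The harmony at that moment is D# diminished triad (D#, F#, A); C#3 is not a chord tone.
It is approached by step down from D#3 and left by step up to D#3.
Step away and step back to the same note — a neighbor tone (lower neighbor).
The harmony at that moment is D dominant seventh chord (D, F#, A, C); B3 is not a chord tone.
It is approached by step up from A3 and left by step down to A3.
Step away and step back to the same note — a neighbor tone (upper neighbor).

C#3 (beat 2) — neighbor tone; B3 (beat 6) — neighbor tone.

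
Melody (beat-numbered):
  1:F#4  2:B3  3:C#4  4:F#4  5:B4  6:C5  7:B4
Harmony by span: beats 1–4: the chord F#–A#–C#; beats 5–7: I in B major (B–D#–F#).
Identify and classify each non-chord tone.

B3 (beat 2) — appoggiatura; C5 (beat 6) — neighbor tone.

The harmony at that moment is F# major triad (F#, A#, C#); B3 is not a chord tone.
It is approached by leap down from F#4 and left by step up to C#4.
Leap in, step out — an appoggiatura.
The harmony at that moment is B major triad (B, D#, F#); C5 is not a chord tone.
It is approached by step up from B4 and left by step down to B4.
Step away and step back to the same note — a neighbor tone (upper neighbor).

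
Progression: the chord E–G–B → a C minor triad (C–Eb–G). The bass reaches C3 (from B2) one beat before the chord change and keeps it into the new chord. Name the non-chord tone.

C3 is an anticipation.

The harmony at that moment is E minor triad (E, G, B); C3 is not a chord tone.
It is approached by step up from B2 and then sustained as the same pitch into the next harmony.
Arriving early and becoming a chord tone when the harmony changes — an anticipation.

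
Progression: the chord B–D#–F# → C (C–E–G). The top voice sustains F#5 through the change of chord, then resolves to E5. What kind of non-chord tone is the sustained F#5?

F#5 is a suspension.

The harmony at that moment is C major triad (C, E, G); F#5 is not a chord tone.
It is held over (the same pitch as the preceding F#5) and left by step down to E5.
Held over from the previous chord and resolving down by step — a suspension.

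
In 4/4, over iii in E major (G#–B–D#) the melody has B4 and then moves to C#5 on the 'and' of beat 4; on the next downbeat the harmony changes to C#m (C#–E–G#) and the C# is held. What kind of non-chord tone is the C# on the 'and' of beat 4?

The harmony at that moment is G# minor triad (G#, B, D#); C#5 is not a chord tone.
It is approached by step up from B4 and then sustained as the same pitch into the next harmony.
Arriving early and becoming a chord tone when the harmony changes — an anticipation.

Anticipation.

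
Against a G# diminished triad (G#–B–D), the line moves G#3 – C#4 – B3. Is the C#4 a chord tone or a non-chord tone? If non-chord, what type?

The harmony at that moment is G# diminished triad (G#, B, D); C#4 is not a chord tone.
It is approached by leap up from G#3 and left by step down to B3.
Leap in, step out — an appoggiatura.

Non-chord tone — an appoggiatura.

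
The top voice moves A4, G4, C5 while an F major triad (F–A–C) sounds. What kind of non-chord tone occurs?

G4 is an escape tone.

The harmony at that moment is F major triad (F, A, C); G4 is not a chord tone.
It is approached by step down from A4 and left by leap up to C5.
Step in, leap out — an escape tone.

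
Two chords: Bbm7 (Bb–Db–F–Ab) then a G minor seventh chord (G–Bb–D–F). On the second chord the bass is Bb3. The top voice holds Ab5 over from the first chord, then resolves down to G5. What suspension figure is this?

7–6 suspension.

At the second chord the bass is Bb3. The suspended Ab5 lies a seventh above the bass; after resolving down by step to G5, the interval above the bass becomes a sixth.
Suspension figures are named by those two intervals: 7–6.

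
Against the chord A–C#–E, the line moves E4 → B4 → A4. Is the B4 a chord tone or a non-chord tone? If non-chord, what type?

The harmony at that moment is A major triad (A, C#, E); B4 is not a chord tone.
It is approached by leap up from E4 and left by step down to A4.
Leap in, step out — an appoggiatura.

Non-chord tone — an appoggiatura.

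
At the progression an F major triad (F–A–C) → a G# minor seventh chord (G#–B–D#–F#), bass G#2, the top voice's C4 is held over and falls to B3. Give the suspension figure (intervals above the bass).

At the second chord the bass is G#2. The suspended C4 lies a fourth above the bass; after resolving down by step to B3, the interval above the bass becomes a third.
Suspension figures are named by those two intervals: 4–3.

4–3 suspension.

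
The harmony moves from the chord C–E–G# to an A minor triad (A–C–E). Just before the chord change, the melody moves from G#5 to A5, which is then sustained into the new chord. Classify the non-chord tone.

A5 is an anticipation.

The harmony at that moment is C augmented triad (C, E, G#); A5 is not a chord tone.
It is approached by step up from G#5 and then sustained as the same pitch into the next harmony.
Arriving early and becoming a chord tone when the harmony changes — an anticipation.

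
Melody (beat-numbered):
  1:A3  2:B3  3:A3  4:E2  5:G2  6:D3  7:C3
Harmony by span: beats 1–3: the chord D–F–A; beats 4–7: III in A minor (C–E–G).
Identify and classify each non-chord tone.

B3 (beat 2) — neighbor tone; D3 (beat 6) — appoggiatura.

The harmony at that moment is D minor triad (D, F, A); B3 is not a chord tone.
It is approached by step up from A3 and left by step down to A3.
Step away and step back to the same note — a neighbor tone (upper neighbor).
The harmony at that moment is C major triad (C, E, G); D3 is not a chord tone.
It is approached by leap up from G2 and left by step down to C3.
Leap in, step out — an appoggiatura.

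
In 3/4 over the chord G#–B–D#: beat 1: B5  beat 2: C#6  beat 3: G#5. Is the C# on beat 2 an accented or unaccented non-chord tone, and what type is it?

The harmony at that moment is G# minor triad (G#, B, D#); C#6 is not a chord tone.
It is approached by step up from B5 and left by leap down to G#5.
Step in, leap out — an escape tone.
It falls on a weak beat, so it is unaccented.

Unaccented escape tone.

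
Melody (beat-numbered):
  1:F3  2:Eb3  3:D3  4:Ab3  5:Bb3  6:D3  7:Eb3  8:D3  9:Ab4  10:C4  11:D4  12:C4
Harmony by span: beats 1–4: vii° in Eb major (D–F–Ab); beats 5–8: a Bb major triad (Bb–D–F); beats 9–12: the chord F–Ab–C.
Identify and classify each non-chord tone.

Eb3 (beat 2) — passing tone; Eb3 (beat 7) — neighbor tone; D4 (beat 11) — neighbor tone.

The harmony at that moment is D diminished triad (D, F, Ab); Eb3 is not a chord tone.
It is approached by step down from F3 and left by step down to D3.
Step in, step out in the same direction — a passing tone.
The harmony at that moment is Bb major triad (Bb, D, F); Eb3 is not a chord tone.
It is approached by step up from D3 and left by step down to D3.
Step away and step back to the same note — a neighbor tone (upper neighbor).
The harmony at that moment is F minor triad (F, Ab, C); D4 is not a chord tone.
It is approached by step up from C4 and left by step down to C4.
Step away and step back to the same note — a neighbor tone (upper neighbor).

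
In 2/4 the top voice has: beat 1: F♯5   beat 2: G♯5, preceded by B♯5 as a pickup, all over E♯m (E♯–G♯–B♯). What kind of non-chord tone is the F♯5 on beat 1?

Appoggiatura.

The harmony at that moment is E♯ minor triad (E♯, G♯, B♯); F♯5 is not a chord tone.
It is approached by leap down from B♯5 and left by step up to G♯5.
Leap in, step out, metrically accented — an appoggiatura.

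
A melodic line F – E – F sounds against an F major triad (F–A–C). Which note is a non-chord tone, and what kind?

The harmony at that moment is F major triad (F, A, C); E is not a chord tone.
It is approached by step down from F and left by step up to F.
Step away and step back to the same note — a neighbor tone (lower neighbor).

E is a neighbor tone.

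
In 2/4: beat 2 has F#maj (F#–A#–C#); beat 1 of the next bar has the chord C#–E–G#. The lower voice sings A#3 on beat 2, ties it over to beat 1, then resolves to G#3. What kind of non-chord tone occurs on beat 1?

Suspension.

The harmony at that moment is C# minor triad (C#, E, G#); A#3 is not a chord tone.
It is held over (the same pitch as the preceding A#3) and left by step down to G#3.
Held over from the previous chord and resolving down by step — a suspension.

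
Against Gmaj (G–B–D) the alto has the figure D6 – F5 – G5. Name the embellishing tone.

F5 is an appoggiatura.

The harmony at that moment is G major triad (G, B, D); F5 is not a chord tone.
It is approached by leap down from D6 and left by step up to G5.
Leap in, step out — an appoggiatura.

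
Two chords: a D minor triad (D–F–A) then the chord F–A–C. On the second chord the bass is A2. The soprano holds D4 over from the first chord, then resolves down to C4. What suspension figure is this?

At the second chord the bass is A2. The suspended D4 lies a fourth above the bass; after resolving down by step to C4, the interval above the bass becomes a third.
Suspension figures are named by those two intervals: 4–3.

4–3 suspension.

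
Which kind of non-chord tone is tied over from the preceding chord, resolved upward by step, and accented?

Retardation.

Approach: by preparation — the pitch is first a chord tone, then held (tied or repeated) while the harmony changes under it. Departure: up by step. Metric position: strong.
A prepared dissonance that resolves upward by step — a retardation. (The same figure resolving downward would be a suspension.)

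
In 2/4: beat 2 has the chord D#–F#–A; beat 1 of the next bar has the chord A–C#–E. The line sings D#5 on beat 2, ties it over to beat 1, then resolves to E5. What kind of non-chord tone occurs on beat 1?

Retardation.

The harmony at that moment is A major triad (A, C#, E); D#5 is not a chord tone.
It is held over (the same pitch as the preceding D#5) and left by step up to E5.
Held over from the previous chord and resolving up by step — a retardation.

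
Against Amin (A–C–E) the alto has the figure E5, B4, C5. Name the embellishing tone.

The harmony at that moment is A minor triad (A, C, E); B4 is not a chord tone.
It is approached by leap down from E5 and left by step up to C5.
Leap in, step out — an appoggiatura.

B4 is an appoggiatura.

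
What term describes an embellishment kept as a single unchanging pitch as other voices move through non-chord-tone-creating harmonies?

Approach: none. Departure: none — a single pitch is sustained while the chords change around it, passing through harmonies that do not contain it.
No melodic motion at all; the dissonance is created entirely by the moving harmonies against the stationary note — a pedal tone (pedal point).

Pedal tone.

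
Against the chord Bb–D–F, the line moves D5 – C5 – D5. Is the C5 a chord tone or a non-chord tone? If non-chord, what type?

The harmony at that moment is Bb major triad (Bb, D, F); C5 is not a chord tone.
It is approached by step down from D5 and left by step up to D5.
Step away and step back to the same note — a neighbor tone (lower neighbor).

Non-chord tone — a neighbor tone.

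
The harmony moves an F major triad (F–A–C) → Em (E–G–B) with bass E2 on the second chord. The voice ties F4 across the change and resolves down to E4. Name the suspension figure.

At the second chord the bass is E2. The suspended F4 lies a ninth above the bass; after resolving down by step to E4, the interval above the bass becomes an octave.
Suspension figures are named by those two intervals: 9–8.

9–8 suspension.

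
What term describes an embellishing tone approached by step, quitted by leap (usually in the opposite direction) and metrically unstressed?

Approach: by step. Departure: by leap. Metric position: weak.
Step in, leap out, from a weak position — an escape tone (échappée). (It is the mirror image of the appoggiatura, which leaps in and steps out on a strong beat.)

Escape tone.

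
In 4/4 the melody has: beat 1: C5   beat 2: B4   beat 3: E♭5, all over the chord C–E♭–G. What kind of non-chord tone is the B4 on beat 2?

Escape tone.

The harmony at that moment is C minor triad (C, E♭, G); B4 is not a chord tone.
It is approached by step down from C5 and left by leap up to E♭5.
Step in, leap out, on a weak beat — an escape tone.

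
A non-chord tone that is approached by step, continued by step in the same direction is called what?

Passing tone.

Approach: by step. Departure: by step, continuing in the same direction.
Stepwise on both sides with no change of direction means the note fills in the space between two different chord tones — a passing tone. (Had it turned back to its starting note it would be a neighbor tone instead.)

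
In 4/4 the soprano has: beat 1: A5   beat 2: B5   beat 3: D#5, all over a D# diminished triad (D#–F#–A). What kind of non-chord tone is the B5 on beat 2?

Escape tone.

The harmony at that moment is D# diminished triad (D#, F#, A); B5 is not a chord tone.
It is approached by step up from A5 and left by leap down to D#5.
Step in, leap out, on a weak beat — an escape tone.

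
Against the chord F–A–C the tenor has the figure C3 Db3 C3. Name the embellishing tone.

The harmony at that moment is F major triad (F, A, C); Db3 is not a chord tone.
It is approached by step up from C3 and left by step down to C3.
Step away and step back to the same note — a neighbor tone (upper neighbor).

Db3 is a neighbor tone.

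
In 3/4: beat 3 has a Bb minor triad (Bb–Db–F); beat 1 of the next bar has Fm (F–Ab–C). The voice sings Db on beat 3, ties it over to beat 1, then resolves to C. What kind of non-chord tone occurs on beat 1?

The harmony at that moment is F minor triad (F, Ab, C); Db is not a chord tone.
It is held over (the same pitch as the preceding Db) and left by step down to C.
Held over from the previous chord and resolving down by step — a suspension.

Suspension.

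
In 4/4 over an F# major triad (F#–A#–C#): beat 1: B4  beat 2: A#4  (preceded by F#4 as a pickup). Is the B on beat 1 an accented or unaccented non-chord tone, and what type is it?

The harmony at that moment is F# major triad (F#, A#, C#); B4 is not a chord tone.
It is approached by leap up from F#4 and left by step down to A#4.
Leap in, step out — an appoggiatura.
It falls on the downbeat, so it is accented.

Accented appoggiatura.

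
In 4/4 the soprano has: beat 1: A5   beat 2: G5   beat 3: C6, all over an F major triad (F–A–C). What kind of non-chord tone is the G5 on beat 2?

Escape tone.

The harmony at that moment is F major triad (F, A, C); G5 is not a chord tone.
It is approached by step down from A5 and left by leap up to C6.
Step in, leap out, on a weak beat — an escape tone.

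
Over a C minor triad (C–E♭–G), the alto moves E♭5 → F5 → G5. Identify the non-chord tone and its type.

The harmony at that moment is C minor triad (C, E♭, G); F5 is not a chord tone.
It is approached by step up from E♭5 and left by step up to G5.
Step in, step out in the same direction — a passing tone.

F5 is a passing tone.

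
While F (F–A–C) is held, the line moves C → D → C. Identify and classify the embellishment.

D is a neighbor tone.

The harmony at that moment is F major triad (F, A, C); D is not a chord tone.
It is approached by step up from C and left by step down to C.
Step away and step back to the same note — a neighbor tone (upper neighbor).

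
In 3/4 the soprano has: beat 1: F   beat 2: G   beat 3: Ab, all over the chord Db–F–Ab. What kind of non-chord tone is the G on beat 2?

The harmony at that moment is Db major triad (Db, F, Ab); G is not a chord tone.
It is approached by step up from F and left by step up to Ab.
Step in, step out in the same direction — a passing tone.

Passing tone.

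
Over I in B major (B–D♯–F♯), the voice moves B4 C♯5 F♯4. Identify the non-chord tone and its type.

C♯5 is an escape tone.

The harmony at that moment is B major triad (B, D♯, F♯); C♯5 is not a chord tone.
It is approached by step up from B4 and left by leap down to F♯4.
Step in, leap out — an escape tone.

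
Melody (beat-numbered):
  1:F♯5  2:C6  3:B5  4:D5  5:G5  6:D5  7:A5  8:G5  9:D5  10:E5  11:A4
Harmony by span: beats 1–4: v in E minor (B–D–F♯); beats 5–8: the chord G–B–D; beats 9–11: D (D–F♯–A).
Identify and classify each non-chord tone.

The harmony at that moment is B minor triad (B, D, F♯); C6 is not a chord tone.
It is approached by leap up from F♯5 and left by step down to B5.
Leap in, step out — an appoggiatura.
The harmony at that moment is G major triad (G, B, D); A5 is not a chord tone.
It is approached by leap up from D5 and left by step down to G5.
Leap in, step out — an appoggiatura.
The harmony at that moment is D major triad (D, F♯, A); E5 is not a chord tone.
It is approached by step up from D5 and left by leap down to A4.
Step in, leap out — an escape tone.

C6 (beat 2) — appoggiatura; A5 (beat 7) — appoggiatura; E5 (beat 10) — escape tone.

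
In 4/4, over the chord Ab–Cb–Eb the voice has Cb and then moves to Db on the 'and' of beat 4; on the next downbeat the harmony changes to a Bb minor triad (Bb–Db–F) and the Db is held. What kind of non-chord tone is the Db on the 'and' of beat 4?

The harmony at that moment is Ab minor triad (Ab, Cb, Eb); Db is not a chord tone.
It is approached by step up from Cb and then sustained as the same pitch into the next harmony.
Arriving early and becoming a chord tone when the harmony changes — an anticipation.

Anticipation.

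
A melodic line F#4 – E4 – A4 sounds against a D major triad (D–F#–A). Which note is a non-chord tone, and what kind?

E4 is an escape tone.

The harmony at that moment is D major triad (D, F#, A); E4 is not a chord tone.
It is approached by step down from F#4 and left by leap up to A4.
Step in, leap out — an escape tone.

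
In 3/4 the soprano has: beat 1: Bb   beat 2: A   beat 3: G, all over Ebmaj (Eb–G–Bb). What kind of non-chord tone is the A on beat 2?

Passing tone.

The harmony at that moment is Eb major triad (Eb, G, Bb); A is not a chord tone.
It is approached by step down from Bb and left by step down to G.
Step in, step out in the same direction — a passing tone.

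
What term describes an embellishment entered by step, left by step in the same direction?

Approach: by step. Departure: by step, continuing in the same direction.
Stepwise on both sides with no change of direction means the note fills in the space between two different chord tones — a passing tone. (Had it turned back to its starting note it would be a neighbor tone instead.)

Passing tone.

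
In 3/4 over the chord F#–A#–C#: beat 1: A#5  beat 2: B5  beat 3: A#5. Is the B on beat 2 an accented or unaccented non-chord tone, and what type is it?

The harmony at that moment is F# major triad (F#, A#, C#); B5 is not a chord tone.
It is approached by step up from A#5 and left by step down to A#5.
Step away and step back to the same note — a neighbor tone (upper neighbor).
It falls on a weak beat, so it is unaccented.

Unaccented neighbor tone.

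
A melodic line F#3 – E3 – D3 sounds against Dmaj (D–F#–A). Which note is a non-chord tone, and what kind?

The harmony at that moment is D major triad (D, F#, A); E3 is not a chord tone.
It is approached by step down from F#3 and left by step down to D3.
Step in, step out in the same direction — a passing tone.

E3 is a passing tone.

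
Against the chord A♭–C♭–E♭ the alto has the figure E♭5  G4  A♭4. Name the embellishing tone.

The harmony at that moment is A♭ minor triad (A♭, C♭, E♭); G4 is not a chord tone.
It is approached by leap down from E♭5 and left by step up to A♭4.
Leap in, step out — an appoggiatura.

G4 is an appoggiatura.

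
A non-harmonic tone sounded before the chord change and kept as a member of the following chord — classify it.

Approach: ahead of the chord change (typically by step), so it is dissonant against the current harmony. Departure: none — the same pitch is restated or held and is a chord tone of the new harmony.
Dissonant first, consonant once the harmony catches up: the note simply arrives early — an anticipation. (The reverse timing, consonant first and dissonant after the change, would be a suspension or retardation.)

Anticipation.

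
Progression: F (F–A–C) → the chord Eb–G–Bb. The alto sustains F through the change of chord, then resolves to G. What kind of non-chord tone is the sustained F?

The harmony at that moment is Eb major triad (Eb, G, Bb); F is not a chord tone.
It is held over (the same pitch as the preceding F) and left by step up to G.
Held over from the previous chord and resolving up by step — a retardation.

F is a retardation.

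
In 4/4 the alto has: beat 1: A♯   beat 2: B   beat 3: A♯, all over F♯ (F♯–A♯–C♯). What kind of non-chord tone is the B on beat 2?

The harmony at that moment is F♯ major triad (F♯, A♯, C♯); B is not a chord tone.
It is approached by step up from A♯ and left by step down to A♯.
Step away and step back to the same note — a neighbor tone (upper neighbor).

Upper neighbor tone.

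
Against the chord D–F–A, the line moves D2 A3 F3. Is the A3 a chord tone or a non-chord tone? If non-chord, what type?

D minor triad contains D, F, A; A is the fifth, so it is a chord tone.

Chord tone (the fifth of D minor triad).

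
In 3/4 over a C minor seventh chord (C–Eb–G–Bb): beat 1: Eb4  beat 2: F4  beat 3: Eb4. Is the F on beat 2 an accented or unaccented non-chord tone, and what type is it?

The harmony at that moment is C minor seventh chord (C, Eb, G, Bb); F4 is not a chord tone.
It is approached by step up from Eb4 and left by step down to Eb4.
Step away and step back to the same note — a neighbor tone (upper neighbor).
It falls on a weak beat, so it is unaccented.

Unaccented neighbor tone.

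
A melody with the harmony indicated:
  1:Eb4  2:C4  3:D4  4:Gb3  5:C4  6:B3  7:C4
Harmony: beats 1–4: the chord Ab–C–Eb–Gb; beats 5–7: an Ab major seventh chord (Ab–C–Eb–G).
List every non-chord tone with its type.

The harmony at that moment is Ab dominant seventh chord (Ab, C, Eb, Gb); D4 is not a chord tone.
It is approached by step up from C4 and left by leap down to Gb3.
Step in, leap out — an escape tone.
The harmony at that moment is Ab major seventh chord (Ab, C, Eb, G); B3 is not a chord tone.
It is approached by step down from C4 and left by step up to C4.
Step away and step back to the same note — a neighbor tone (lower neighbor).

D4 (beat 3) — escape tone; B3 (beat 6) — neighbor tone.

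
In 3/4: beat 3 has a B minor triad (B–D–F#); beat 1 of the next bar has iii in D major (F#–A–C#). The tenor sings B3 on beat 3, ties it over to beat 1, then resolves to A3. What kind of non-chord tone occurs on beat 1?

The harmony at that moment is F# minor triad (F#, A, C#); B3 is not a chord tone.
It is held over (the same pitch as the preceding B3) and left by step down to A3.
Held over from the previous chord and resolving down by step — a suspension.

Suspension.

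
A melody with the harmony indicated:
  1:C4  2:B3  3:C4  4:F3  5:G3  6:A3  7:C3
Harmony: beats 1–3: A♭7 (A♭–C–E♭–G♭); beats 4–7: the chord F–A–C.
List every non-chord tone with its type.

B3 (beat 2) — neighbor tone; G3 (beat 5) — passing tone.

The harmony at that moment is A♭ dominant seventh chord (A♭, C, E♭, G♭); B3 is not a chord tone.
It is approached by step down from C4 and left by step up to C4.
Step away and step back to the same note — a neighbor tone (lower neighbor).
The harmony at that moment is F major triad (F, A, C); G3 is not a chord tone.
It is approached by step up from F3 and left by step up to A3.
Step in, step out in the same direction — a passing tone.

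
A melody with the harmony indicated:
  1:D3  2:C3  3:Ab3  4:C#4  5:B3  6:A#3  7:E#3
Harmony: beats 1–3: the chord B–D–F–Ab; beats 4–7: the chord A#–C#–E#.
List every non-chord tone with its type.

C3 (beat 2) — escape tone; B3 (beat 5) — passing tone.

The harmony at that moment is B diminished seventh chord (B, D, F, Ab); C3 is not a chord tone.
It is approached by step down from D3 and left by leap up to Ab3.
Step in, leap out — an escape tone.
The harmony at that moment is A# minor triad (A#, C#, E#); B3 is not a chord tone.
It is approached by step down from C#4 and left by step down to A#3.
Step in, step out in the same direction — a passing tone.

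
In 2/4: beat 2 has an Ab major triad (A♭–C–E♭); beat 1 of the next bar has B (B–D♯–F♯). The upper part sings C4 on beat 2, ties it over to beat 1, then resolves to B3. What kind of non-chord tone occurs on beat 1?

Suspension.

The harmony at that moment is B major triad (B, D♯, F♯); C4 is not a chord tone.
It is held over (the same pitch as the preceding C4) and left by step down to B3.
Held over from the previous chord and resolving down by step — a suspension.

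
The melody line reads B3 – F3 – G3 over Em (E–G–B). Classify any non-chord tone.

The harmony at that moment is E minor triad (E, G, B); F3 is not a chord tone.
It is approached by leap down from B3 and left by step up to G3.
Leap in, step out — an appoggiatura.

F3 is an appoggiatura.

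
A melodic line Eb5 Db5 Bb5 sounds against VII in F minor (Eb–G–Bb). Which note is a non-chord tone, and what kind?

The harmony at that moment is Eb major triad (Eb, G, Bb); Db5 is not a chord tone.
It is approached by step down from Eb5 and left by leap up to Bb5.
Step in, leap out — an escape tone.

Db5 is an escape tone.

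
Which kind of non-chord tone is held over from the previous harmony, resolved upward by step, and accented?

Retardation.

Approach: by preparation — the pitch is first a chord tone, then held (tied or repeated) while the harmony changes under it. Departure: up by step. Metric position: strong.
A prepared dissonance that resolves upward by step — a retardation. (The same figure resolving downward would be a suspension.)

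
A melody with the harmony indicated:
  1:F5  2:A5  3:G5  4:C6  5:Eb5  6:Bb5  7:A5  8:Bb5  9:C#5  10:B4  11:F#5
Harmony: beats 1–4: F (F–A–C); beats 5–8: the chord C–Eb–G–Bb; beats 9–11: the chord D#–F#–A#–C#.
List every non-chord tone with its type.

The harmony at that moment is F major triad (F, A, C); G5 is not a chord tone.
It is approached by step down from A5 and left by leap up to C6.
Step in, leap out — an escape tone.
The harmony at that moment is C minor seventh chord (C, Eb, G, Bb); A5 is not a chord tone.
It is approached by step down from Bb5 and left by step up to Bb5.
Step away and step back to the same note — a neighbor tone (lower neighbor).
The harmony at that moment is D# minor seventh chord (D#, F#, A#, C#); B4 is not a chord tone.
It is approached by step down from C#5 and left by leap up to F#5.
Step in, leap out — an escape tone.

G5 (beat 3) — escape tone; A5 (beat 7) — neighbor tone; B4 (beat 10) — escape tone.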